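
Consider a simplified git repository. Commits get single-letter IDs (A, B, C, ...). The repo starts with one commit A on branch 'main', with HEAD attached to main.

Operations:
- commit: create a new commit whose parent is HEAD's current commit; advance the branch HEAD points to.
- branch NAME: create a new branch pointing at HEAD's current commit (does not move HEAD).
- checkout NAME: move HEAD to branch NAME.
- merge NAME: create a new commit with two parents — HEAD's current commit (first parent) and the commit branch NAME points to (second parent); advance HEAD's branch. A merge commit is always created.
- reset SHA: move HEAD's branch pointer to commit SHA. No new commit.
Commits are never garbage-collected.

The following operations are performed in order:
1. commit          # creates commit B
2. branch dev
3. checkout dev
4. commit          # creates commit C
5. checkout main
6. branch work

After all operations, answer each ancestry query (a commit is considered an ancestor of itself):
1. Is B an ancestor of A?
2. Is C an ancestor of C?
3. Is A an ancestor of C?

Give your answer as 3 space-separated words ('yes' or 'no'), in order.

After op 1 (commit): HEAD=main@B [main=B]
After op 2 (branch): HEAD=main@B [dev=B main=B]
After op 3 (checkout): HEAD=dev@B [dev=B main=B]
After op 4 (commit): HEAD=dev@C [dev=C main=B]
After op 5 (checkout): HEAD=main@B [dev=C main=B]
After op 6 (branch): HEAD=main@B [dev=C main=B work=B]
ancestors(A) = {A}; B in? no
ancestors(C) = {A,B,C}; C in? yes
ancestors(C) = {A,B,C}; A in? yes

Answer: no yes yes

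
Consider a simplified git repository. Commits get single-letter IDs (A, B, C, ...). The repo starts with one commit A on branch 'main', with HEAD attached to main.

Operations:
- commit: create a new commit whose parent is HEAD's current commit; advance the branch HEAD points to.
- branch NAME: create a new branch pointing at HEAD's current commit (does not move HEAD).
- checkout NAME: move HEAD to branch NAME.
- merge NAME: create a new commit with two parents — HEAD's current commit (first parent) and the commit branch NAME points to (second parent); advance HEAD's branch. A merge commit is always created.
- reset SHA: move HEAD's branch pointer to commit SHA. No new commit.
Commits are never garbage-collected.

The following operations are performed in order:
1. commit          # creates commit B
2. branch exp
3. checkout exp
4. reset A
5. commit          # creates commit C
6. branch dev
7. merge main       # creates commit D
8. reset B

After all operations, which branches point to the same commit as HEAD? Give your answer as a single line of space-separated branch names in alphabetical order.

Answer: exp main

Derivation:
After op 1 (commit): HEAD=main@B [main=B]
After op 2 (branch): HEAD=main@B [exp=B main=B]
After op 3 (checkout): HEAD=exp@B [exp=B main=B]
After op 4 (reset): HEAD=exp@A [exp=A main=B]
After op 5 (commit): HEAD=exp@C [exp=C main=B]
After op 6 (branch): HEAD=exp@C [dev=C exp=C main=B]
After op 7 (merge): HEAD=exp@D [dev=C exp=D main=B]
After op 8 (reset): HEAD=exp@B [dev=C exp=B main=B]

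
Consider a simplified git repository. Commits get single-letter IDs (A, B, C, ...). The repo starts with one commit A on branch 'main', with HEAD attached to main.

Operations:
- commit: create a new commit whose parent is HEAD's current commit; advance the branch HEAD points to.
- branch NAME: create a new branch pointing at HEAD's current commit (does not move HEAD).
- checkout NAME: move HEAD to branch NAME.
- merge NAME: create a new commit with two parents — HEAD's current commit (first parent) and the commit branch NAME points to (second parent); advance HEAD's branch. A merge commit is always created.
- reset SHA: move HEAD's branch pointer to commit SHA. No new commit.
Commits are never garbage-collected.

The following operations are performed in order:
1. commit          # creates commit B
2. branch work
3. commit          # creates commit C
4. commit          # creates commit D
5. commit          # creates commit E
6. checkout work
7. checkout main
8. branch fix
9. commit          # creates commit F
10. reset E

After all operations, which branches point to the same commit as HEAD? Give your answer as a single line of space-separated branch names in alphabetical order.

After op 1 (commit): HEAD=main@B [main=B]
After op 2 (branch): HEAD=main@B [main=B work=B]
After op 3 (commit): HEAD=main@C [main=C work=B]
After op 4 (commit): HEAD=main@D [main=D work=B]
After op 5 (commit): HEAD=main@E [main=E work=B]
After op 6 (checkout): HEAD=work@B [main=E work=B]
After op 7 (checkout): HEAD=main@E [main=E work=B]
After op 8 (branch): HEAD=main@E [fix=E main=E work=B]
After op 9 (commit): HEAD=main@F [fix=E main=F work=B]
After op 10 (reset): HEAD=main@E [fix=E main=E work=B]

Answer: fix main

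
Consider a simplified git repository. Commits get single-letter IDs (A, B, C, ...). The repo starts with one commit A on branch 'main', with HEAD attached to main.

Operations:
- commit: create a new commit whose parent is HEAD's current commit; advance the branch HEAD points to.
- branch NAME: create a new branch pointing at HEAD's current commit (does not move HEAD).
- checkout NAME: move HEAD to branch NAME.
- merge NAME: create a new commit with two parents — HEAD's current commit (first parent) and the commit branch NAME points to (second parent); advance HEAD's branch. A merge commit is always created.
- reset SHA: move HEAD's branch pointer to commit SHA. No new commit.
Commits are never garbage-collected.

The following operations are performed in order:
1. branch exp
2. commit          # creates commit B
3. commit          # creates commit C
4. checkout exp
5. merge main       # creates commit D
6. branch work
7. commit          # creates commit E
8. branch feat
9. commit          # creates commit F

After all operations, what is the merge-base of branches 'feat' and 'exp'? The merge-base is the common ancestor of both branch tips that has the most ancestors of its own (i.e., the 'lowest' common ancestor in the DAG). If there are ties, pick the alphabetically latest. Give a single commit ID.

After op 1 (branch): HEAD=main@A [exp=A main=A]
After op 2 (commit): HEAD=main@B [exp=A main=B]
After op 3 (commit): HEAD=main@C [exp=A main=C]
After op 4 (checkout): HEAD=exp@A [exp=A main=C]
After op 5 (merge): HEAD=exp@D [exp=D main=C]
After op 6 (branch): HEAD=exp@D [exp=D main=C work=D]
After op 7 (commit): HEAD=exp@E [exp=E main=C work=D]
After op 8 (branch): HEAD=exp@E [exp=E feat=E main=C work=D]
After op 9 (commit): HEAD=exp@F [exp=F feat=E main=C work=D]
ancestors(feat=E): ['A', 'B', 'C', 'D', 'E']
ancestors(exp=F): ['A', 'B', 'C', 'D', 'E', 'F']
common: ['A', 'B', 'C', 'D', 'E']

Answer: E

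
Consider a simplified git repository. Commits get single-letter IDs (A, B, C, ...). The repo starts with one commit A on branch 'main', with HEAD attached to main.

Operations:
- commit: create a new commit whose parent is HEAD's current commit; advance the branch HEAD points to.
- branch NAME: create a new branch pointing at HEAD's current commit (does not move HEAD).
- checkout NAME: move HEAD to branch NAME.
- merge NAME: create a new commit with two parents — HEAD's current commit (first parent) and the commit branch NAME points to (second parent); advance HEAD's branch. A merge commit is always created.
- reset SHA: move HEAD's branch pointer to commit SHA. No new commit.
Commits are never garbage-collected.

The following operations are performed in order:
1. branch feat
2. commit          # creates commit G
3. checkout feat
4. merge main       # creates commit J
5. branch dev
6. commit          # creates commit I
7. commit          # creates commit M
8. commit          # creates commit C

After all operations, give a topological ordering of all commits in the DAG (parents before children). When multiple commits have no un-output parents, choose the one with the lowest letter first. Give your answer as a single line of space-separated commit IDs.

After op 1 (branch): HEAD=main@A [feat=A main=A]
After op 2 (commit): HEAD=main@G [feat=A main=G]
After op 3 (checkout): HEAD=feat@A [feat=A main=G]
After op 4 (merge): HEAD=feat@J [feat=J main=G]
After op 5 (branch): HEAD=feat@J [dev=J feat=J main=G]
After op 6 (commit): HEAD=feat@I [dev=J feat=I main=G]
After op 7 (commit): HEAD=feat@M [dev=J feat=M main=G]
After op 8 (commit): HEAD=feat@C [dev=J feat=C main=G]
commit A: parents=[]
commit C: parents=['M']
commit G: parents=['A']
commit I: parents=['J']
commit J: parents=['A', 'G']
commit M: parents=['I']

Answer: A G J I M C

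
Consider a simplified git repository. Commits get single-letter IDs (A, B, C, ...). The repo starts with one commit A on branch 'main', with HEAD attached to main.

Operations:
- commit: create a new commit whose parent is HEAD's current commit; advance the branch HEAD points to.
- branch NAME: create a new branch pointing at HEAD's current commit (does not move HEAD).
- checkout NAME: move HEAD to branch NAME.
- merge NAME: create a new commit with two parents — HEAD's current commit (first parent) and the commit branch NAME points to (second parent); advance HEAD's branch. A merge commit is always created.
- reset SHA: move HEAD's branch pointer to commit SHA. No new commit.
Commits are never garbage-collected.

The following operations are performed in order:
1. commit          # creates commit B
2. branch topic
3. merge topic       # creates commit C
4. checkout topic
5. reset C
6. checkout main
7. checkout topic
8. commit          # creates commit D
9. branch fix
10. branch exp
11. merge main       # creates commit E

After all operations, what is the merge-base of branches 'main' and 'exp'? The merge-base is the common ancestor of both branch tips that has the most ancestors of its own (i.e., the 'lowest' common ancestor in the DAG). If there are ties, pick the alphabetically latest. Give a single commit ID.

Answer: C

Derivation:
After op 1 (commit): HEAD=main@B [main=B]
After op 2 (branch): HEAD=main@B [main=B topic=B]
After op 3 (merge): HEAD=main@C [main=C topic=B]
After op 4 (checkout): HEAD=topic@B [main=C topic=B]
After op 5 (reset): HEAD=topic@C [main=C topic=C]
After op 6 (checkout): HEAD=main@C [main=C topic=C]
After op 7 (checkout): HEAD=topic@C [main=C topic=C]
After op 8 (commit): HEAD=topic@D [main=C topic=D]
After op 9 (branch): HEAD=topic@D [fix=D main=C topic=D]
After op 10 (branch): HEAD=topic@D [exp=D fix=D main=C topic=D]
After op 11 (merge): HEAD=topic@E [exp=D fix=D main=C topic=E]
ancestors(main=C): ['A', 'B', 'C']
ancestors(exp=D): ['A', 'B', 'C', 'D']
common: ['A', 'B', 'C']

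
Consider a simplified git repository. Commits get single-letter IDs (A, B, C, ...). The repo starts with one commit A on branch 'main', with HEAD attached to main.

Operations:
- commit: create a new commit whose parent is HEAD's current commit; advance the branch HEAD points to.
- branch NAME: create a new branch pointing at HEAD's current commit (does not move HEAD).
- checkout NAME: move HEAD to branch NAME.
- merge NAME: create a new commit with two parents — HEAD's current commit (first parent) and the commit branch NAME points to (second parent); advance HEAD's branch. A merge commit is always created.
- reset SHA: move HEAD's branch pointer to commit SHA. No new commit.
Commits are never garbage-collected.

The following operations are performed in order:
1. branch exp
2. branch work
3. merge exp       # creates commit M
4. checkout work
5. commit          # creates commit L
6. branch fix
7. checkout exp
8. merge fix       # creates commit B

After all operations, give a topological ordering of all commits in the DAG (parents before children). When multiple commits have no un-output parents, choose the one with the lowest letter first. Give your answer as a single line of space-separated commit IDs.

After op 1 (branch): HEAD=main@A [exp=A main=A]
After op 2 (branch): HEAD=main@A [exp=A main=A work=A]
After op 3 (merge): HEAD=main@M [exp=A main=M work=A]
After op 4 (checkout): HEAD=work@A [exp=A main=M work=A]
After op 5 (commit): HEAD=work@L [exp=A main=M work=L]
After op 6 (branch): HEAD=work@L [exp=A fix=L main=M work=L]
After op 7 (checkout): HEAD=exp@A [exp=A fix=L main=M work=L]
After op 8 (merge): HEAD=exp@B [exp=B fix=L main=M work=L]
commit A: parents=[]
commit B: parents=['A', 'L']
commit L: parents=['A']
commit M: parents=['A', 'A']

Answer: A L B M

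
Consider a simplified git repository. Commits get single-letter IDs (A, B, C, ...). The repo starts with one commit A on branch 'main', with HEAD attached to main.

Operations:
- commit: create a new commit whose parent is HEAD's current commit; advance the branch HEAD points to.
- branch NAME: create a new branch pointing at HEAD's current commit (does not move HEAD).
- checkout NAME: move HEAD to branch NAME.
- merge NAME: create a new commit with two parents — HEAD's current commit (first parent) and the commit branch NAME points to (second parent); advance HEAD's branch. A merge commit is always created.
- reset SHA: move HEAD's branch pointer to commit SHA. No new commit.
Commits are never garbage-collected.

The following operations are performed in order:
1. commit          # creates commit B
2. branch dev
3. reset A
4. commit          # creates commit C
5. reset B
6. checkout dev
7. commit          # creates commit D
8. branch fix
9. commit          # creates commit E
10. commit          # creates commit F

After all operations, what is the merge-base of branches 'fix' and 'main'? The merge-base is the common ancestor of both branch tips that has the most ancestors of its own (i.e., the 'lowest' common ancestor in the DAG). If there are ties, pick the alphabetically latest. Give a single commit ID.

Answer: B

Derivation:
After op 1 (commit): HEAD=main@B [main=B]
After op 2 (branch): HEAD=main@B [dev=B main=B]
After op 3 (reset): HEAD=main@A [dev=B main=A]
After op 4 (commit): HEAD=main@C [dev=B main=C]
After op 5 (reset): HEAD=main@B [dev=B main=B]
After op 6 (checkout): HEAD=dev@B [dev=B main=B]
After op 7 (commit): HEAD=dev@D [dev=D main=B]
After op 8 (branch): HEAD=dev@D [dev=D fix=D main=B]
After op 9 (commit): HEAD=dev@E [dev=E fix=D main=B]
After op 10 (commit): HEAD=dev@F [dev=F fix=D main=B]
ancestors(fix=D): ['A', 'B', 'D']
ancestors(main=B): ['A', 'B']
common: ['A', 'B']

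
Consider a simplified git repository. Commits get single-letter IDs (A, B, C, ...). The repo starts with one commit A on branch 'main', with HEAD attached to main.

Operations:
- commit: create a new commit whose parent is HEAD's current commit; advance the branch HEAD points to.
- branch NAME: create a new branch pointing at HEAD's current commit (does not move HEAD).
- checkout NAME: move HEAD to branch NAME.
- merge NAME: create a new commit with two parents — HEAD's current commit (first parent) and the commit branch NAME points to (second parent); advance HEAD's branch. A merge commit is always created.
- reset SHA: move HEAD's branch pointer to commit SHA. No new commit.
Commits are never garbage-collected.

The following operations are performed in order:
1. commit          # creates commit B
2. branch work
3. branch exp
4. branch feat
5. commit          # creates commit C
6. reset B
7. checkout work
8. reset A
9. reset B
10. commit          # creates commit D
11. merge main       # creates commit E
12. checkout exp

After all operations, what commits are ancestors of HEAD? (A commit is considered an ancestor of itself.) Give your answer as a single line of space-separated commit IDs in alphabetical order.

Answer: A B

Derivation:
After op 1 (commit): HEAD=main@B [main=B]
After op 2 (branch): HEAD=main@B [main=B work=B]
After op 3 (branch): HEAD=main@B [exp=B main=B work=B]
After op 4 (branch): HEAD=main@B [exp=B feat=B main=B work=B]
After op 5 (commit): HEAD=main@C [exp=B feat=B main=C work=B]
After op 6 (reset): HEAD=main@B [exp=B feat=B main=B work=B]
After op 7 (checkout): HEAD=work@B [exp=B feat=B main=B work=B]
After op 8 (reset): HEAD=work@A [exp=B feat=B main=B work=A]
After op 9 (reset): HEAD=work@B [exp=B feat=B main=B work=B]
After op 10 (commit): HEAD=work@D [exp=B feat=B main=B work=D]
After op 11 (merge): HEAD=work@E [exp=B feat=B main=B work=E]
After op 12 (checkout): HEAD=exp@B [exp=B feat=B main=B work=E]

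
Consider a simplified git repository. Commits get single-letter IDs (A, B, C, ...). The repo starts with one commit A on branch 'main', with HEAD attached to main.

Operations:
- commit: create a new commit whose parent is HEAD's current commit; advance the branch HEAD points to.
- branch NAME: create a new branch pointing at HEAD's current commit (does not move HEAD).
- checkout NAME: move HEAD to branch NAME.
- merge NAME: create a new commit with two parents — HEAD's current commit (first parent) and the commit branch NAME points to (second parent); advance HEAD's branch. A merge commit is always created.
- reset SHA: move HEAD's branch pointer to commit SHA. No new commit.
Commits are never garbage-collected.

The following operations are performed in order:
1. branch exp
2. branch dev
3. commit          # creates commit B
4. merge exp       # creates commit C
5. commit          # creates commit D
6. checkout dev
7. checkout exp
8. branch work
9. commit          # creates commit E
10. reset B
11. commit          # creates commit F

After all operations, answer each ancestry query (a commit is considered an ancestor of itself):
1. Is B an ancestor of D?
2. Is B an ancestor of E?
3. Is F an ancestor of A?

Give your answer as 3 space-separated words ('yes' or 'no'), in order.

Answer: yes no no

Derivation:
After op 1 (branch): HEAD=main@A [exp=A main=A]
After op 2 (branch): HEAD=main@A [dev=A exp=A main=A]
After op 3 (commit): HEAD=main@B [dev=A exp=A main=B]
After op 4 (merge): HEAD=main@C [dev=A exp=A main=C]
After op 5 (commit): HEAD=main@D [dev=A exp=A main=D]
After op 6 (checkout): HEAD=dev@A [dev=A exp=A main=D]
After op 7 (checkout): HEAD=exp@A [dev=A exp=A main=D]
After op 8 (branch): HEAD=exp@A [dev=A exp=A main=D work=A]
After op 9 (commit): HEAD=exp@E [dev=A exp=E main=D work=A]
After op 10 (reset): HEAD=exp@B [dev=A exp=B main=D work=A]
After op 11 (commit): HEAD=exp@F [dev=A exp=F main=D work=A]
ancestors(D) = {A,B,C,D}; B in? yes
ancestors(E) = {A,E}; B in? no
ancestors(A) = {A}; F in? no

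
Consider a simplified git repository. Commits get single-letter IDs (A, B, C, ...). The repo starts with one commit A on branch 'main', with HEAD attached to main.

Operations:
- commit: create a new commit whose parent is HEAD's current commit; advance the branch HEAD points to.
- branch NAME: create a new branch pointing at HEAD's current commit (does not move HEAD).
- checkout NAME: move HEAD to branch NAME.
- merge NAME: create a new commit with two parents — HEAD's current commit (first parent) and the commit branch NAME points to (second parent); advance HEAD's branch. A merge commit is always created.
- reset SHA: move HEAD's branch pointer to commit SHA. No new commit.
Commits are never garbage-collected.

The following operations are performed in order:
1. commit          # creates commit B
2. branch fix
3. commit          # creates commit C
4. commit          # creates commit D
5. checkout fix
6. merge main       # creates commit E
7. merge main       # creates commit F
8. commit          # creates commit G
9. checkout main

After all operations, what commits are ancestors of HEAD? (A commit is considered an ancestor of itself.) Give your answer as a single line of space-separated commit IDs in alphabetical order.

Answer: A B C D

Derivation:
After op 1 (commit): HEAD=main@B [main=B]
After op 2 (branch): HEAD=main@B [fix=B main=B]
After op 3 (commit): HEAD=main@C [fix=B main=C]
After op 4 (commit): HEAD=main@D [fix=B main=D]
After op 5 (checkout): HEAD=fix@B [fix=B main=D]
After op 6 (merge): HEAD=fix@E [fix=E main=D]
After op 7 (merge): HEAD=fix@F [fix=F main=D]
After op 8 (commit): HEAD=fix@G [fix=G main=D]
After op 9 (checkout): HEAD=main@D [fix=G main=D]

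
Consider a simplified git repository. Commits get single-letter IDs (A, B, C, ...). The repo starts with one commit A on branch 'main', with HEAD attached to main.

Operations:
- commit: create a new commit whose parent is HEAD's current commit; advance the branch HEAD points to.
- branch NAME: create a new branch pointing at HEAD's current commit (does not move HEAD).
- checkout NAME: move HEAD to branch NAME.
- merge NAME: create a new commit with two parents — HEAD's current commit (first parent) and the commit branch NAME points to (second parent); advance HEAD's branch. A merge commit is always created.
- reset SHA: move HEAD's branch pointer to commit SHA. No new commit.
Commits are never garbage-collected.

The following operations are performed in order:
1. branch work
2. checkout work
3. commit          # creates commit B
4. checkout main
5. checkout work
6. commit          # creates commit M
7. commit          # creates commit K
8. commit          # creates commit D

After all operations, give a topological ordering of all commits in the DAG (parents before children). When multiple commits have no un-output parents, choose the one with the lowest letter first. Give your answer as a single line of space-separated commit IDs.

After op 1 (branch): HEAD=main@A [main=A work=A]
After op 2 (checkout): HEAD=work@A [main=A work=A]
After op 3 (commit): HEAD=work@B [main=A work=B]
After op 4 (checkout): HEAD=main@A [main=A work=B]
After op 5 (checkout): HEAD=work@B [main=A work=B]
After op 6 (commit): HEAD=work@M [main=A work=M]
After op 7 (commit): HEAD=work@K [main=A work=K]
After op 8 (commit): HEAD=work@D [main=A work=D]
commit A: parents=[]
commit B: parents=['A']
commit D: parents=['K']
commit K: parents=['M']
commit M: parents=['B']

Answer: A B M K D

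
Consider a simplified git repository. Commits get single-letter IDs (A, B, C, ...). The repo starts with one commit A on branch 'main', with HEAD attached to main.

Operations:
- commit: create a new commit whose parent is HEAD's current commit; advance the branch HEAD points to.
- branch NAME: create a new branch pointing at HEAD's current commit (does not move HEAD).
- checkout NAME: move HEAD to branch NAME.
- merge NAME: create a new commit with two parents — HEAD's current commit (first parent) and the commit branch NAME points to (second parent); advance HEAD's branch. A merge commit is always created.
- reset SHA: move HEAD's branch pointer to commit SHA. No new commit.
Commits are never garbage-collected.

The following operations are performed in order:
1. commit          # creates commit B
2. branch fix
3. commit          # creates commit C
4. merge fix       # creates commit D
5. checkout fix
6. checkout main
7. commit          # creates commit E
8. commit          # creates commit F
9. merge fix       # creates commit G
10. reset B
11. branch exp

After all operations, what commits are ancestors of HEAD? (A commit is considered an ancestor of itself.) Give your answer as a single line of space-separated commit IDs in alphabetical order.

Answer: A B

Derivation:
After op 1 (commit): HEAD=main@B [main=B]
After op 2 (branch): HEAD=main@B [fix=B main=B]
After op 3 (commit): HEAD=main@C [fix=B main=C]
After op 4 (merge): HEAD=main@D [fix=B main=D]
After op 5 (checkout): HEAD=fix@B [fix=B main=D]
After op 6 (checkout): HEAD=main@D [fix=B main=D]
After op 7 (commit): HEAD=main@E [fix=B main=E]
After op 8 (commit): HEAD=main@F [fix=B main=F]
After op 9 (merge): HEAD=main@G [fix=B main=G]
After op 10 (reset): HEAD=main@B [fix=B main=B]
After op 11 (branch): HEAD=main@B [exp=B fix=B main=B]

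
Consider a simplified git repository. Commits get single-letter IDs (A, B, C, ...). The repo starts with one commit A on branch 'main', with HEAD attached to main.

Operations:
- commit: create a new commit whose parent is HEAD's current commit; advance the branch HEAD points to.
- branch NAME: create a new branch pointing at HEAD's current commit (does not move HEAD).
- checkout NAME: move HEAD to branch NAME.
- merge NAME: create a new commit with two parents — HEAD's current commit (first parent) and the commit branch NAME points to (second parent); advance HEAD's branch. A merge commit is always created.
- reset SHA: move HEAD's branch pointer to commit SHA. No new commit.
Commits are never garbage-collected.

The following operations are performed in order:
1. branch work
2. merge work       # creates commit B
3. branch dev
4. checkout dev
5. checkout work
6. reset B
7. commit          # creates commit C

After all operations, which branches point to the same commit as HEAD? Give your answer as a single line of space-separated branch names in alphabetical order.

Answer: work

Derivation:
After op 1 (branch): HEAD=main@A [main=A work=A]
After op 2 (merge): HEAD=main@B [main=B work=A]
After op 3 (branch): HEAD=main@B [dev=B main=B work=A]
After op 4 (checkout): HEAD=dev@B [dev=B main=B work=A]
After op 5 (checkout): HEAD=work@A [dev=B main=B work=A]
After op 6 (reset): HEAD=work@B [dev=B main=B work=B]
After op 7 (commit): HEAD=work@C [dev=B main=B work=C]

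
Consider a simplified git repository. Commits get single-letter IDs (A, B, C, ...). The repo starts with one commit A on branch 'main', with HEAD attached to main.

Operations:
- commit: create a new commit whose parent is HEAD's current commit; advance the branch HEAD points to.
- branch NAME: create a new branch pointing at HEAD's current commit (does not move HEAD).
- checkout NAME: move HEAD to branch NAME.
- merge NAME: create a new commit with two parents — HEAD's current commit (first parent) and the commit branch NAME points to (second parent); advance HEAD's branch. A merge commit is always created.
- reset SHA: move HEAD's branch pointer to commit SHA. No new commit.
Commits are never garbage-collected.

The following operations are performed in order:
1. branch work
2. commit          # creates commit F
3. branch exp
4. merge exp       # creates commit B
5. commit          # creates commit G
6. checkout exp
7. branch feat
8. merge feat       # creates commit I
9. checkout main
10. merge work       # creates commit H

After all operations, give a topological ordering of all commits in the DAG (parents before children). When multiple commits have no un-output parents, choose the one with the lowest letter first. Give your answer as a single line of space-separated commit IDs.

After op 1 (branch): HEAD=main@A [main=A work=A]
After op 2 (commit): HEAD=main@F [main=F work=A]
After op 3 (branch): HEAD=main@F [exp=F main=F work=A]
After op 4 (merge): HEAD=main@B [exp=F main=B work=A]
After op 5 (commit): HEAD=main@G [exp=F main=G work=A]
After op 6 (checkout): HEAD=exp@F [exp=F main=G work=A]
After op 7 (branch): HEAD=exp@F [exp=F feat=F main=G work=A]
After op 8 (merge): HEAD=exp@I [exp=I feat=F main=G work=A]
After op 9 (checkout): HEAD=main@G [exp=I feat=F main=G work=A]
After op 10 (merge): HEAD=main@H [exp=I feat=F main=H work=A]
commit A: parents=[]
commit B: parents=['F', 'F']
commit F: parents=['A']
commit G: parents=['B']
commit H: parents=['G', 'A']
commit I: parents=['F', 'F']

Answer: A F B G H I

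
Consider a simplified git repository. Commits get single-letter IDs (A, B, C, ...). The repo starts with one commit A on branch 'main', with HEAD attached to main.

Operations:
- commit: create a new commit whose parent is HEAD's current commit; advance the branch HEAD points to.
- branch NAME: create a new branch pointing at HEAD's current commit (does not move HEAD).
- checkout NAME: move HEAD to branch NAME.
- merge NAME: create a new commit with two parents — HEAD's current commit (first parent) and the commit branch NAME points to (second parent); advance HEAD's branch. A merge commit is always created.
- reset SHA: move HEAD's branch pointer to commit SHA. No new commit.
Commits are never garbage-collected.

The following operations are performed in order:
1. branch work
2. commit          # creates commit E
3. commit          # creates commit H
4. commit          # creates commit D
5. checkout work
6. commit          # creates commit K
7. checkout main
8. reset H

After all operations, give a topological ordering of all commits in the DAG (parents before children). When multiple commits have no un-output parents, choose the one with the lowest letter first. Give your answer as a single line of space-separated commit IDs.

After op 1 (branch): HEAD=main@A [main=A work=A]
After op 2 (commit): HEAD=main@E [main=E work=A]
After op 3 (commit): HEAD=main@H [main=H work=A]
After op 4 (commit): HEAD=main@D [main=D work=A]
After op 5 (checkout): HEAD=work@A [main=D work=A]
After op 6 (commit): HEAD=work@K [main=D work=K]
After op 7 (checkout): HEAD=main@D [main=D work=K]
After op 8 (reset): HEAD=main@H [main=H work=K]
commit A: parents=[]
commit D: parents=['H']
commit E: parents=['A']
commit H: parents=['E']
commit K: parents=['A']

Answer: A E H D K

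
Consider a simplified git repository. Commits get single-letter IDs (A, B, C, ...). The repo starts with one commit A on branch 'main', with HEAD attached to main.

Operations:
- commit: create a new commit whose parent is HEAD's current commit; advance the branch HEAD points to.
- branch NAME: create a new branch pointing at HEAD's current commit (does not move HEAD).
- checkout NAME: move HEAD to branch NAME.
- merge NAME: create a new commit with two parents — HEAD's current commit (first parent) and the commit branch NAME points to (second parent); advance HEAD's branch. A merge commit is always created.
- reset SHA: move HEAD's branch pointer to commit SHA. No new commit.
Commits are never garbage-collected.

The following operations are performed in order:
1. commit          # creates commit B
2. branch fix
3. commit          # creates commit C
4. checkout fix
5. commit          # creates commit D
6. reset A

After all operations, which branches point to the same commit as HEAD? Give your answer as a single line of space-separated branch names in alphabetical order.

After op 1 (commit): HEAD=main@B [main=B]
After op 2 (branch): HEAD=main@B [fix=B main=B]
After op 3 (commit): HEAD=main@C [fix=B main=C]
After op 4 (checkout): HEAD=fix@B [fix=B main=C]
After op 5 (commit): HEAD=fix@D [fix=D main=C]
After op 6 (reset): HEAD=fix@A [fix=A main=C]

Answer: fix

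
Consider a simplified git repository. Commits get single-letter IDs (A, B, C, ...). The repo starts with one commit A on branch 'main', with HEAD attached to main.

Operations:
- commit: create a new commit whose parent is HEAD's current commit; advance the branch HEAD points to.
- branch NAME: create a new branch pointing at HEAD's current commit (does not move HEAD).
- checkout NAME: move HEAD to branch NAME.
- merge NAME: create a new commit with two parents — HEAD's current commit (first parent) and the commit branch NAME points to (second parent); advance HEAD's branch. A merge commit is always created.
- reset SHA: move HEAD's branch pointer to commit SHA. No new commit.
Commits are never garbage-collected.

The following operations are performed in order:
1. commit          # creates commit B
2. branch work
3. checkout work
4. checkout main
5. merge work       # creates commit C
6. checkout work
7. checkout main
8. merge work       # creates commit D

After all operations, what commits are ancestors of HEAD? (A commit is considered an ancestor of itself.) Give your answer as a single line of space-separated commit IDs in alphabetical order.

Answer: A B C D

Derivation:
After op 1 (commit): HEAD=main@B [main=B]
After op 2 (branch): HEAD=main@B [main=B work=B]
After op 3 (checkout): HEAD=work@B [main=B work=B]
After op 4 (checkout): HEAD=main@B [main=B work=B]
After op 5 (merge): HEAD=main@C [main=C work=B]
After op 6 (checkout): HEAD=work@B [main=C work=B]
After op 7 (checkout): HEAD=main@C [main=C work=B]
After op 8 (merge): HEAD=main@D [main=D work=B]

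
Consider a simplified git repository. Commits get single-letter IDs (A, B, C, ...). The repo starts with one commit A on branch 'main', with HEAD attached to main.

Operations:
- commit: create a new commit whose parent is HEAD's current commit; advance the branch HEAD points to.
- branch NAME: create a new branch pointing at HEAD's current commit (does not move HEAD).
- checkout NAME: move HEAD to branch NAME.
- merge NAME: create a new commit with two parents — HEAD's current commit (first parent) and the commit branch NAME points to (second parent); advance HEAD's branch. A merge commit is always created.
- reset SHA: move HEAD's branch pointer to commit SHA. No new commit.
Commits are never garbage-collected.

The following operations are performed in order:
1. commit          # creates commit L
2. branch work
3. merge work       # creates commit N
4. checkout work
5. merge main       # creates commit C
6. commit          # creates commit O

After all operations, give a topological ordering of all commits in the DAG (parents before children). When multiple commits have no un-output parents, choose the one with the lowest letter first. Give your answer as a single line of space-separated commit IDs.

Answer: A L N C O

Derivation:
After op 1 (commit): HEAD=main@L [main=L]
After op 2 (branch): HEAD=main@L [main=L work=L]
After op 3 (merge): HEAD=main@N [main=N work=L]
After op 4 (checkout): HEAD=work@L [main=N work=L]
After op 5 (merge): HEAD=work@C [main=N work=C]
After op 6 (commit): HEAD=work@O [main=N work=O]
commit A: parents=[]
commit C: parents=['L', 'N']
commit L: parents=['A']
commit N: parents=['L', 'L']
commit O: parents=['C']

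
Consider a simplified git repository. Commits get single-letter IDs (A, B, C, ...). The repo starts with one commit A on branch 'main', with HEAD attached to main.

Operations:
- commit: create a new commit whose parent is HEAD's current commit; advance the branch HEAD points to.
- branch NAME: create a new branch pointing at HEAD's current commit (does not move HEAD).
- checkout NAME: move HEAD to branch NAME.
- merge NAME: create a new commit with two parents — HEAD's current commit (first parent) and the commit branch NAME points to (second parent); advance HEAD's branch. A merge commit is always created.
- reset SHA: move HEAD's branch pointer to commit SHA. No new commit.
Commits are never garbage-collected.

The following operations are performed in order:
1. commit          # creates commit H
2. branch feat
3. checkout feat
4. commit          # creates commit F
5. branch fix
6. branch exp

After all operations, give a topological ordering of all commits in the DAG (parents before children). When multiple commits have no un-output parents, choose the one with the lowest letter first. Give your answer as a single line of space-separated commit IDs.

Answer: A H F

Derivation:
After op 1 (commit): HEAD=main@H [main=H]
After op 2 (branch): HEAD=main@H [feat=H main=H]
After op 3 (checkout): HEAD=feat@H [feat=H main=H]
After op 4 (commit): HEAD=feat@F [feat=F main=H]
After op 5 (branch): HEAD=feat@F [feat=F fix=F main=H]
After op 6 (branch): HEAD=feat@F [exp=F feat=F fix=F main=H]
commit A: parents=[]
commit F: parents=['H']
commit H: parents=['A']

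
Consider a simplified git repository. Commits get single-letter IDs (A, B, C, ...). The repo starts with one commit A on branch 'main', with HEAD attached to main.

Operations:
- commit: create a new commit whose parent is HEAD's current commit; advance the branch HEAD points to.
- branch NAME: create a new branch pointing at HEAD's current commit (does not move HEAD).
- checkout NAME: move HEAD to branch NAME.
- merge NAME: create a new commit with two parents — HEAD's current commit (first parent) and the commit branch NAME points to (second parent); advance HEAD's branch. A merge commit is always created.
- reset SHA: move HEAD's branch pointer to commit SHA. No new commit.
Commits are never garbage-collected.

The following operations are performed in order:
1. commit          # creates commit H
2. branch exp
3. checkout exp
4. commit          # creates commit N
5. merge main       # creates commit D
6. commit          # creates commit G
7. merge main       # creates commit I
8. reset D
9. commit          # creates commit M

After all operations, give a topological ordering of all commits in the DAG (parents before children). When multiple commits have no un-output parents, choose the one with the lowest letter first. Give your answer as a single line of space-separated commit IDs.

After op 1 (commit): HEAD=main@H [main=H]
After op 2 (branch): HEAD=main@H [exp=H main=H]
After op 3 (checkout): HEAD=exp@H [exp=H main=H]
After op 4 (commit): HEAD=exp@N [exp=N main=H]
After op 5 (merge): HEAD=exp@D [exp=D main=H]
After op 6 (commit): HEAD=exp@G [exp=G main=H]
After op 7 (merge): HEAD=exp@I [exp=I main=H]
After op 8 (reset): HEAD=exp@D [exp=D main=H]
After op 9 (commit): HEAD=exp@M [exp=M main=H]
commit A: parents=[]
commit D: parents=['N', 'H']
commit G: parents=['D']
commit H: parents=['A']
commit I: parents=['G', 'H']
commit M: parents=['D']
commit N: parents=['H']

Answer: A H N D G I M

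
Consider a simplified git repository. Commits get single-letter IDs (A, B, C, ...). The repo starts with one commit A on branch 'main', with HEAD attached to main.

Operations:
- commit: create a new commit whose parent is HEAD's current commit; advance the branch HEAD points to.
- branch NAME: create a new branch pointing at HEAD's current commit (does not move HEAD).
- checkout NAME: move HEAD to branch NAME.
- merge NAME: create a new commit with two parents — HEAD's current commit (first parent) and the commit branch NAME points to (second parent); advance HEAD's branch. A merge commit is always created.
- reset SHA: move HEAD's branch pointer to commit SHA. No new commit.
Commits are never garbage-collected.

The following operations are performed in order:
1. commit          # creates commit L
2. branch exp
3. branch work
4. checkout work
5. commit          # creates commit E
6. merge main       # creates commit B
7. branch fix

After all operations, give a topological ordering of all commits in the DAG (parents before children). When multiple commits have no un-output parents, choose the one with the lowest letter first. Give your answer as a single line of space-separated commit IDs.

After op 1 (commit): HEAD=main@L [main=L]
After op 2 (branch): HEAD=main@L [exp=L main=L]
After op 3 (branch): HEAD=main@L [exp=L main=L work=L]
After op 4 (checkout): HEAD=work@L [exp=L main=L work=L]
After op 5 (commit): HEAD=work@E [exp=L main=L work=E]
After op 6 (merge): HEAD=work@B [exp=L main=L work=B]
After op 7 (branch): HEAD=work@B [exp=L fix=B main=L work=B]
commit A: parents=[]
commit B: parents=['E', 'L']
commit E: parents=['L']
commit L: parents=['A']

Answer: A L E B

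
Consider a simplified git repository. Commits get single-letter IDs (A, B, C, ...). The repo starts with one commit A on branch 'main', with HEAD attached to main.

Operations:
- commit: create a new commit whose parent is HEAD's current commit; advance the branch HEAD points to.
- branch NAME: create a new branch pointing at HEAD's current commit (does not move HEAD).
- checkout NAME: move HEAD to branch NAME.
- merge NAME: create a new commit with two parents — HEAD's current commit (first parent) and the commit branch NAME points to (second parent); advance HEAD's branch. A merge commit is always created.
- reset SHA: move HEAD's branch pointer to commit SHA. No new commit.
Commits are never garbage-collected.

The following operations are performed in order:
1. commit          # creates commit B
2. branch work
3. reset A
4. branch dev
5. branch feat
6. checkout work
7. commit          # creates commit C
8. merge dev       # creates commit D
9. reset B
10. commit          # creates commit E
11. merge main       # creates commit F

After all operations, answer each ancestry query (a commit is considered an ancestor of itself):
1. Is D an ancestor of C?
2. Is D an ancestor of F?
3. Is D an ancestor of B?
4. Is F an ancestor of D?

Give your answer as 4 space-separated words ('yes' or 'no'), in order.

After op 1 (commit): HEAD=main@B [main=B]
After op 2 (branch): HEAD=main@B [main=B work=B]
After op 3 (reset): HEAD=main@A [main=A work=B]
After op 4 (branch): HEAD=main@A [dev=A main=A work=B]
After op 5 (branch): HEAD=main@A [dev=A feat=A main=A work=B]
After op 6 (checkout): HEAD=work@B [dev=A feat=A main=A work=B]
After op 7 (commit): HEAD=work@C [dev=A feat=A main=A work=C]
After op 8 (merge): HEAD=work@D [dev=A feat=A main=A work=D]
After op 9 (reset): HEAD=work@B [dev=A feat=A main=A work=B]
After op 10 (commit): HEAD=work@E [dev=A feat=A main=A work=E]
After op 11 (merge): HEAD=work@F [dev=A feat=A main=A work=F]
ancestors(C) = {A,B,C}; D in? no
ancestors(F) = {A,B,E,F}; D in? no
ancestors(B) = {A,B}; D in? no
ancestors(D) = {A,B,C,D}; F in? no

Answer: no no no no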